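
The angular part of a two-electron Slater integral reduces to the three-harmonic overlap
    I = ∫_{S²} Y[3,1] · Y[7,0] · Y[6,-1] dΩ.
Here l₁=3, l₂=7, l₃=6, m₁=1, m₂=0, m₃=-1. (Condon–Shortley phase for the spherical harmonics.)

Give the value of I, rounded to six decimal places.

Rules hold: Σm=0, L=16 even, 4≤6≤10.
N = 7·15·13 = 1365
Δ = 4!·2!·10!/17! = 1/2042040
Racah Σ t=1..3: t=1:−1/207360 t=2:+1/57600 t=3:−1/207360 = 1/129600
⇒ 3j(3 7 6; 0 0 0)² = 168/12155, sgn +1
Racah Σ t=0..2: t=0:+1/1451520 t=1:−1/103680 t=2:+1/115200 = -1/3628800
⇒ 3j(3 7 6; 1 0 -1)² = 1/36465, sgn +1
4πI² = N·(3j₀)²·(3jₘ)² = 1176/2272985
I = +1·√(0.000517381/4π) = 0.00641653

0.006417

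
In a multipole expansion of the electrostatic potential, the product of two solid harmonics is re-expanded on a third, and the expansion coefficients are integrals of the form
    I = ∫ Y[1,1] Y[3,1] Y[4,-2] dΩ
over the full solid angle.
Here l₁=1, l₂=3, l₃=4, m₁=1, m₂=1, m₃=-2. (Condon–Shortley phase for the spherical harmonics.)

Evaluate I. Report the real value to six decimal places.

0.238414

m-sum 0 ✓  L=8 even ✓  2≤4≤4 ✓
Π(2lᵢ+1) = 3×7×9 = 189
triangle coeff Δ(1,3,4) = 1/252
Σ_t [0,0]: t=0:+1/36 = 1/36
(3j)²=4/63 [(1 3 4; 0 0 0)], sign=+1
Σ_t [0,0]: t=0:+1/96 = 1/96
(3j)²=5/84 [(1 3 4; 1 1 -2)], sign=+1
⇒ 4πI² = 5/7
I = (+1)√(5/7/(4π)) = 0.23841361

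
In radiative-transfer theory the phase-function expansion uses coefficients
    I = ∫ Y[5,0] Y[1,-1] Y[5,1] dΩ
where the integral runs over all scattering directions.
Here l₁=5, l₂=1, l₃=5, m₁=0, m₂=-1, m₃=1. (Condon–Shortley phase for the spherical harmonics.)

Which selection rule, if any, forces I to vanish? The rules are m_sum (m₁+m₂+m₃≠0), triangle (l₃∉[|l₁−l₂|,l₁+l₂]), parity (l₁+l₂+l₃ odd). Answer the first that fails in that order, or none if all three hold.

parity

m₁+m₂+m₃ = 0 − 1 + 1 = 0  ✓
triangle: |5−1|=4 ≤ l₃=5 ≤ 5+1=6  ✓
parity: l₁+l₂+l₃ = 11 is odd  ✗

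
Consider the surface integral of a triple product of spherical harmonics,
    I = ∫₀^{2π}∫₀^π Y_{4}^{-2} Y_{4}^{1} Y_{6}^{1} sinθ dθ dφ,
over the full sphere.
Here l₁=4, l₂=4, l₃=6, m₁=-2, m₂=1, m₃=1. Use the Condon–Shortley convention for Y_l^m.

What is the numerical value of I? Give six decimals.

Rules hold: Σm=0, L=14 even, 0≤6≤8.
N = 9·9·13 = 1053
Δ = 2!·6!·6!/15! = 1/1261260
Racah Σ t=0..2: t=0:+1/4608 t=1:−1/1296 t=2:+1/4608 = -7/20736
⇒ 3j(4 4 6; 0 0 0)² = 20/1287, sgn -1
Racah Σ t=0..2: t=0:+1/172800 t=1:−1/5760 t=2:+1/3456 = 7/57600
⇒ 3j(4 4 6; -2 1 1)² = 21/2860, sgn -1
4πI² = N·(3j₀)²·(3jₘ)² = 189/1573
I = +1·√(0.120153/4π) = 0.09778261

0.097783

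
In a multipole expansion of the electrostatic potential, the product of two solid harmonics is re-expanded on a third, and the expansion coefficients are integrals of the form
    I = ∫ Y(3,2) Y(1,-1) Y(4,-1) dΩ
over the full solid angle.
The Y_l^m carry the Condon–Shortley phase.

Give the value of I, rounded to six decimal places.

-0.106622

Checks pass: Σm=0; 8 even; l₃=4∈[2,4].
(2·3+1)(2·1+1)(2·4+1) = 189
Δ: 0! 6! 2! / 9! → 1/252
sum: t=0:+1/36 = 1/36
3j²(3 1 4; 0 0 0) = Δ·Π!·Σ² = 4/63  (sign +1)
sum: t=0:+1/240 = 1/240
3j²(3 1 4; 2 -1 -1) = Δ·Π!·Σ² = 1/84  (sign -1)
combine: 4πI² = 189·4/63·1/84 = 1/7
take √, sign -1: I = -0.10662181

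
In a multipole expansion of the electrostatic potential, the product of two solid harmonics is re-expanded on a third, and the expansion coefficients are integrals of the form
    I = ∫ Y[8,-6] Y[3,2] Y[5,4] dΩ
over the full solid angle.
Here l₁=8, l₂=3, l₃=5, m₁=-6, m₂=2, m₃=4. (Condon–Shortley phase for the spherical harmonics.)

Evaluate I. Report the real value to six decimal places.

Checks pass: Σm=0; 16 even; l₃=5∈[5,11].
(2·8+1)(2·3+1)(2·5+1) = 1309
Δ: 6! 10! 0! / 17! → 1/136136
sum: t=3:−1/518400 = -1/518400
3j²(8 3 5; 0 0 0) = Δ·Π!·Σ² = 56/2431  (sign +1)
sum: t=5:−1/43545600 = -1/43545600
3j²(8 3 5; -6 2 4) = Δ·Π!·Σ² = 1/34  (sign +1)
combine: 4πI² = 1309·56/2431·1/34 = 196/221
take √, sign +1: I = 0.26566049

0.265660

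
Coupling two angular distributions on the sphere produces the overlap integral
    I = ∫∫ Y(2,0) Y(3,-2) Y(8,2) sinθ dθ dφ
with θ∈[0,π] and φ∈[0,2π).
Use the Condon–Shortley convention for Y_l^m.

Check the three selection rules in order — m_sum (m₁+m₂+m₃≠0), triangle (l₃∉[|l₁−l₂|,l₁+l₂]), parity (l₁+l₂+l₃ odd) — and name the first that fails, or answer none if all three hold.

Σmᵢ = 0  ✓
l₃∈[|l₁−l₂|,l₁+l₂]=[1,5], have l₃=8  ✗
Σlᵢ = 13 ⇒ odd

triangle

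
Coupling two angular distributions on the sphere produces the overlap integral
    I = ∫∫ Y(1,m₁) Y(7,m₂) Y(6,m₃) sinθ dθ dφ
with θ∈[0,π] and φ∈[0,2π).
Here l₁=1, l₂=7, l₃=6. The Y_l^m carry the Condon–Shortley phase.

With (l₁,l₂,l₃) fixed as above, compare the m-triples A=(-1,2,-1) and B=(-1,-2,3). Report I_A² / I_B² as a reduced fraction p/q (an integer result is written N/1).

18/5

Shared (l₁,l₂,l₃)=(1,7,6): N and (l;000)² cancel in I_A²/I_B².
A: Δ = 2!·0!·12!/15! = 1/1365; Racah Σ t=2..2: t=2:+1/1209600 = 1/1209600; ⇒ 3j(1 7 6; -1 2 -1)² = 12/455, sgn -1
B: Δ = 2!·0!·12!/15! = 1/1365; Racah Σ t=2..2: t=2:+1/4354560 = 1/4354560; ⇒ 3j(1 7 6; -1 -2 3)² = 2/273, sgn -1
I_A²/I_B² = (12/455)/(2/273) = 18/5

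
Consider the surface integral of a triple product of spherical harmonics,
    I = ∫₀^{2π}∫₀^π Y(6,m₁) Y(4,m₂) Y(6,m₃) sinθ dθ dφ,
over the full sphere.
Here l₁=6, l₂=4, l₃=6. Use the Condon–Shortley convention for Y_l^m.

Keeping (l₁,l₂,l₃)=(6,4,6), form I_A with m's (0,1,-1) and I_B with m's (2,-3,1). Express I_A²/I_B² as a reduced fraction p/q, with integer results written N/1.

60/49

Same 6,4,6: normalisation and zero-m 3j drop out of the ratio.
A: Δ: 4! 8! 4! / 17! → 1/15315300; sum: t=1:−1/103680 t=2:+1/13824 t=3:−1/17280 t=4:+1/207360 = 1/103680; 3j²(6 4 6; 0 1 -1) = Δ·Π!·Σ² = 10/7293  (sign -1)
B: Δ: 4! 8! 4! / 17! → 1/15315300; sum: t=0:+1/82944 t=1:−1/103680 = 1/414720; 3j²(6 4 6; 2 -3 1) = Δ·Π!·Σ² = 49/43758  (sign -1)
I_A²/I_B² = (10/7293)/(49/43758) = 60/49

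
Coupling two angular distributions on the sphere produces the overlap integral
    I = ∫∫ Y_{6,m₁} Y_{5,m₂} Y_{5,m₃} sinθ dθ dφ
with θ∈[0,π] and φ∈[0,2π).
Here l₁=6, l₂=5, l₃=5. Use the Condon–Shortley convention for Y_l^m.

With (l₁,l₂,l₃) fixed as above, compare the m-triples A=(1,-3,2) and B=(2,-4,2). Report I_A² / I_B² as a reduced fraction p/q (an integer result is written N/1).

1/45

Shared (l₁,l₂,l₃)=(6,5,5): N and (l;000)² cancel in I_A²/I_B².
A: Δ = 6!·6!·4!/17! = 1/28588560; Racah Σ t=0..2: t=0:+1/345600 t=1:−1/34560 t=2:+1/41472 = -1/518400; ⇒ 3j(6 5 5; 1 -3 2)² = 7/36465, sgn +1
B: Δ = 6!·6!·4!/17! = 1/28588560; Racah Σ t=0..1: t=0:+1/207360 t=1:−1/103680 = -1/207360; ⇒ 3j(6 5 5; 2 -4 2)² = 21/2431, sgn +1
I_A²/I_B² = (7/36465)/(21/2431) = 1/45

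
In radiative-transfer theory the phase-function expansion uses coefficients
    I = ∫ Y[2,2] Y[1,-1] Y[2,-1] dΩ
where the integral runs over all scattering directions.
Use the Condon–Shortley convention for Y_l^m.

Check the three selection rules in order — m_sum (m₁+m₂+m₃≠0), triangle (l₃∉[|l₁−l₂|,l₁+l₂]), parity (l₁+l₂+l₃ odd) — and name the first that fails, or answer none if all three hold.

m₁+m₂+m₃ = 2 − 1 − 1 = 0  ✓
triangle: |2−1|=1 ≤ l₃=2 ≤ 2+1=3  ✓
parity: l₁+l₂+l₃ = 5 is odd  ✗

parity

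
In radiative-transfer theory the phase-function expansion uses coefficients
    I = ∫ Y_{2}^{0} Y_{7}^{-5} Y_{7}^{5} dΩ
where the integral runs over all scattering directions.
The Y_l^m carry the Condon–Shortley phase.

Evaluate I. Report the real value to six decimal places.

m-sum 0 ✓  L=16 even ✓  5≤7≤9 ✓
Π(2lᵢ+1) = 5×15×15 = 1125
triangle coeff Δ(2,7,7) = 1/185640
Σ_t [0,2]: t=0:+1/2419200 t=1:−1/518400 t=2:+1/2419200 = -1/907200
(3j)²=56/3315 [(2 7 7; 0 0 0)], sign=+1
Σ_t [0,2]: t=0:+1/29030400 t=1:−1/39916800 t=2:+1/1916006400 = 19/1916006400
(3j)²=361/185640 [(2 7 7; 0 -5 5)], sign=+1
⇒ 4πI² = 1805/48841
I = (+1)√(1805/48841/(4π)) = 0.05423022

0.054230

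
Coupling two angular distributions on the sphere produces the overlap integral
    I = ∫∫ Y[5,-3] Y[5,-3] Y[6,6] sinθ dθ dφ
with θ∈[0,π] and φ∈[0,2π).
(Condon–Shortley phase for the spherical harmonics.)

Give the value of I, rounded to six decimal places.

0.186530

m-sum 0 ✓  L=16 even ✓  0≤6≤10 ✓
Π(2lᵢ+1) = 11×11×13 = 1573
triangle coeff Δ(5,5,6) = 1/28588560
Σ_t [0,4]: t=0:+1/345600 t=1:−1/13824 t=2:+1/5184 t=3:−1/13824 t=4:+1/345600 = 7/129600
(3j)²=80/7293 [(5 5 6; 0 0 0)], sign=+1
Σ_t [2,2]: t=2:+1/2073600 = 1/2073600
(3j)²=28/1105 [(5 5 6; -3 -3 6)], sign=+1
⇒ 4πI² = 4928/11271
I = (+1)√(4928/11271/(4π)) = 0.18653022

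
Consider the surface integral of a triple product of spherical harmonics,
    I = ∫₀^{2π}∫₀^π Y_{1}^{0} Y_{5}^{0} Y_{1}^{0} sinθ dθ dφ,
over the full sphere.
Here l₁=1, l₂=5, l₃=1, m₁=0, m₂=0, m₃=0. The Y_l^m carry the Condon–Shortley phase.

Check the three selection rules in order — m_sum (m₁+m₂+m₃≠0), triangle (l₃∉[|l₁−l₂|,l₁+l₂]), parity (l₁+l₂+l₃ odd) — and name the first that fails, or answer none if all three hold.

azimuthal sum: 0 + 0 + 0 = 0  ✓
4 ≤ 1 ≤ 6 (triangle on l)  ✗
L = 1 + 5 + 1 = 7 (odd)

triangle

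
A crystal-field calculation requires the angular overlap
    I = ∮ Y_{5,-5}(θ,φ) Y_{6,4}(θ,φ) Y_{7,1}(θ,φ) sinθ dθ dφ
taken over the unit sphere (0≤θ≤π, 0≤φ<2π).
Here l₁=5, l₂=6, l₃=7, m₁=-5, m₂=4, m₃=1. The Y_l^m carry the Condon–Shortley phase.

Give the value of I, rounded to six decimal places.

-0.104772

Rules hold: Σm=0, L=18 even, 1≤7≤11.
N = 11·13·15 = 2145
Δ = 4!·6!·8!/19! = 1/174594420
Racah Σ t=0..4: t=0:+1/4147200 t=1:−1/207360 t=2:+1/82944 t=3:−1/207360 t=4:+1/4147200 = 1/345600
⇒ 3j(5 6 7; 0 0 0)² = 420/46189, sgn -1
Racah Σ t=4..4: t=4:+1/24883200 = 1/24883200
⇒ 3j(5 6 7; -5 4 1)² = 980/138567, sgn +1
4πI² = N·(3j₀)²·(3jₘ)² = 2058000/14919047
I = -1·√(0.137944/4π) = -0.10477248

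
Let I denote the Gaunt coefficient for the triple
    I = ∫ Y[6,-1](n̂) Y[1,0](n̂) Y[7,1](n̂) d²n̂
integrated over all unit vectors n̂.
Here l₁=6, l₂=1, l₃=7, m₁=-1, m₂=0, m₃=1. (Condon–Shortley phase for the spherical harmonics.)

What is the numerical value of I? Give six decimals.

-0.242415

m-sum 0 ✓  L=14 even ✓  5≤7≤7 ✓
Π(2lᵢ+1) = 13×3×15 = 585
triangle coeff Δ(6,1,7) = 1/1365
Σ_t [0,0]: t=0:+1/518400 = 1/518400
(3j)²=7/195 [(6 1 7; 0 0 0)], sign=-1
Σ_t [0,0]: t=0:+1/604800 = 1/604800
(3j)²=16/455 [(6 1 7; -1 0 1)], sign=+1
⇒ 4πI² = 48/65
I = (-1)√(48/65/(4π)) = -0.24241473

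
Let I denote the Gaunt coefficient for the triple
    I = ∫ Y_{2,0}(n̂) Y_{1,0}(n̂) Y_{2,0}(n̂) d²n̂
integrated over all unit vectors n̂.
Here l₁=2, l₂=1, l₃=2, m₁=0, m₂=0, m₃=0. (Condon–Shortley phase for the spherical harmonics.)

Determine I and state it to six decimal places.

L=5 odd ⇒ parity kills the (l;000) factor ⇒ I = 0

0.000000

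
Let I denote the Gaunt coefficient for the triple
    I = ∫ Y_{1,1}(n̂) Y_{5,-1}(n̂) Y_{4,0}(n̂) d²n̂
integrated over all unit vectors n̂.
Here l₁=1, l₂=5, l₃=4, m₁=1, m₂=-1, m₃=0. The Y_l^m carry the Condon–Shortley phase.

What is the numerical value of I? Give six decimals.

m-sum 0 ✓  L=10 even ✓  4≤4≤6 ✓
Π(2lᵢ+1) = 3×11×9 = 297
triangle coeff Δ(1,5,4) = 1/495
Σ_t [1,1]: t=1:−1/576 = -1/576
(3j)²=5/99 [(1 5 4; 0 0 0)], sign=-1
Σ_t [0,0]: t=0:+1/1152 = 1/1152
(3j)²=1/33 [(1 5 4; 1 -1 0)], sign=+1
⇒ 4πI² = 5/11
I = (-1)√(5/11/(4π)) = -0.19018827

-0.190188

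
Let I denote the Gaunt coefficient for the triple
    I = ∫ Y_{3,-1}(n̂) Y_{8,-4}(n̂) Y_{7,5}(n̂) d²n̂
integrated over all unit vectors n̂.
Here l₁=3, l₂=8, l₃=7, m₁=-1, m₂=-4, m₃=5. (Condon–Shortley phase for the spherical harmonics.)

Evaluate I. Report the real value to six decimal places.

-0.170870

Rules hold: Σm=0, L=18 even, 5≤7≤11.
N = 7·17·15 = 1785
Δ = 4!·2!·12!/19! = 1/5290740
Racah Σ t=1..3: t=1:−1/7257600 t=2:+1/2073600 t=3:−1/7257600 = 1/4838400
⇒ 3j(3 8 7; 0 0 0)² = 252/20995, sgn -1
Racah Σ t=2..4: t=2:+1/58060800 t=3:−1/239500800 t=4:+1/22992076800 = 43/3284582400
⇒ 3j(3 8 7; -1 -4 5)² = 12943/755820, sgn +1
4πI² = N·(3j₀)²·(3jₘ)² = 1902621/5185765
I = -1·√(0.366893/4π) = -0.17086960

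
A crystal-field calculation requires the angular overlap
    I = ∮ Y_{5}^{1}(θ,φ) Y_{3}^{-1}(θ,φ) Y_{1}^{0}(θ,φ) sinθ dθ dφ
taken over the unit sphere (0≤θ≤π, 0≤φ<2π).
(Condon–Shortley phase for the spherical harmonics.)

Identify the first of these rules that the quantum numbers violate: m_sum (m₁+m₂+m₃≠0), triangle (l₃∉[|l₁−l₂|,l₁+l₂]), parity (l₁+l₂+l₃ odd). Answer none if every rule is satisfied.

triangle

azimuthal sum: 1 − 1 + 0 = 0  ✓
2 ≤ 1 ≤ 8 (triangle on l)  ✗
L = 5 + 3 + 1 = 9 (odd)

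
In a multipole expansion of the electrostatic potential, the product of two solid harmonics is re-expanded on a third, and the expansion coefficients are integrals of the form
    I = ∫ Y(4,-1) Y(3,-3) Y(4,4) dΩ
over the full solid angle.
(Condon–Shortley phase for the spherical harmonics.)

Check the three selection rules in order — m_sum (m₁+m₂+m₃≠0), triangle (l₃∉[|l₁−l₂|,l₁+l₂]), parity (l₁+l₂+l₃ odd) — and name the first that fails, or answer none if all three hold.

Σmᵢ = 0  ✓
l₃∈[|l₁−l₂|,l₁+l₂]=[1,7], have l₃=4  ✓
Σlᵢ = 11 ⇒ odd  ✗

parity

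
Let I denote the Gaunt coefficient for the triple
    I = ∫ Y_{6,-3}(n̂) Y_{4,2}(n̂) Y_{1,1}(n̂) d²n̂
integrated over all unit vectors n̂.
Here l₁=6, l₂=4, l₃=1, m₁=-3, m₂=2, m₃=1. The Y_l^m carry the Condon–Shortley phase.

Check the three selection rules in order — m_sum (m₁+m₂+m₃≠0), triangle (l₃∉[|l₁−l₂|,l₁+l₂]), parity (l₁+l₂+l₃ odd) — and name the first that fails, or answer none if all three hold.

azimuthal sum: -3 + 2 + 1 = 0  ✓
2 ≤ 1 ≤ 10 (triangle on l)  ✗
L = 6 + 4 + 1 = 11 (odd)

triangle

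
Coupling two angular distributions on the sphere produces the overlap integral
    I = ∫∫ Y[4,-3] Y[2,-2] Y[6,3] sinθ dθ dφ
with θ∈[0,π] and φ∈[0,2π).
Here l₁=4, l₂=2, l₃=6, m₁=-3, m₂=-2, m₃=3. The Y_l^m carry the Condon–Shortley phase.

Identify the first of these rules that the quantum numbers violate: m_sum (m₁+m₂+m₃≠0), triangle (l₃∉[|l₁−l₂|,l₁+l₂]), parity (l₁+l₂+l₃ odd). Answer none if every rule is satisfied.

azimuthal sum: -3 − 2 + 3 = -2  ✗
2 ≤ 6 ≤ 6 (triangle on l)
L = 4 + 2 + 6 = 12 (even)

m_sum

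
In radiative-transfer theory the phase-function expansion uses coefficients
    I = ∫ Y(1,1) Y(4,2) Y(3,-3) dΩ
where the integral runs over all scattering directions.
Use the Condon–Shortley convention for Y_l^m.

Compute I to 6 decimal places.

Checks pass: Σm=0; 8 even; l₃=3∈[3,5].
(2·1+1)(2·4+1)(2·3+1) = 189
Δ: 2! 0! 6! / 9! → 1/252
sum: t=1:−1/36 = -1/36
3j²(1 4 3; 0 0 0) = Δ·Π!·Σ² = 4/63  (sign +1)
sum: t=0:+1/1440 = 1/1440
3j²(1 4 3; 1 2 -3) = Δ·Π!·Σ² = 1/252  (sign +1)
combine: 4πI² = 189·4/63·1/252 = 1/21
take √, sign +1: I = 0.06155813

0.061558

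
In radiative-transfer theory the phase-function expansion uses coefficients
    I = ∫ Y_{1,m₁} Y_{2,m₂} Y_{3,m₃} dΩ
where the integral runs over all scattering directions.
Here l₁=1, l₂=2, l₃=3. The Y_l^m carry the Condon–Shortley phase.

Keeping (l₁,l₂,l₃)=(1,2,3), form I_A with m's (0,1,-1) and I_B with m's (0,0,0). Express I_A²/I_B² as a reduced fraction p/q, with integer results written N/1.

8/9

l's match ⇒ only the (l;m) 3-j factors differ between A and B.
A: triangle coeff Δ(1,2,3) = 1/105; Σ_t [0,0]: t=0:+1/6 = 1/6; (3j)²=8/105 [(1 2 3; 0 1 -1)], sign=+1
B: triangle coeff Δ(1,2,3) = 1/105; Σ_t [0,0]: t=0:+1/4 = 1/4; (3j)²=3/35 [(1 2 3; 0 0 0)], sign=-1
I_A²/I_B² = (8/105)/(3/35) = 8/9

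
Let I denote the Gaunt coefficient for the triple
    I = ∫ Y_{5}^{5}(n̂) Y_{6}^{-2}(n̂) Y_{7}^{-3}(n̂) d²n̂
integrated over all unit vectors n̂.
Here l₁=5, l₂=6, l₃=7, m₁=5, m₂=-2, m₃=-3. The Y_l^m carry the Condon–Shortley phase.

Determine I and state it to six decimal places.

m-sum 0 ✓  L=18 even ✓  1≤7≤11 ✓
Π(2lᵢ+1) = 11×13×15 = 2145
triangle coeff Δ(5,6,7) = 1/174594420
Σ_t [0,4]: t=0:+1/4147200 t=1:−1/207360 t=2:+1/82944 t=3:−1/207360 t=4:+1/4147200 = 1/345600
(3j)²=420/46189 [(5 6 7; 0 0 0)], sign=-1
Σ_t [0,0]: t=0:+1/9953280 = 1/9953280
(3j)²=2450/138567 [(5 6 7; 5 -2 -3)], sign=+1
⇒ 4πI² = 5145000/14919047
I = (-1)√(5145000/14919047/(4π)) = -0.16565983

-0.165660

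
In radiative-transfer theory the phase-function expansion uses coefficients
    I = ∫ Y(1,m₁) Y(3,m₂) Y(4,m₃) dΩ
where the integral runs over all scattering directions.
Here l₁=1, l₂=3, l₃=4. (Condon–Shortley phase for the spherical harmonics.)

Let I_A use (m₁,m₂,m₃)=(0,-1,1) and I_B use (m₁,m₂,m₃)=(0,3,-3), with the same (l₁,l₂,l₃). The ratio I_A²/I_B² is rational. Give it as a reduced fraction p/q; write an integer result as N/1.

l's match ⇒ only the (l;m) 3-j factors differ between A and B.
A: triangle coeff Δ(1,3,4) = 1/252; Σ_t [0,0]: t=0:+1/48 = 1/48; (3j)²=5/84 [(1 3 4; 0 -1 1)], sign=-1
B: triangle coeff Δ(1,3,4) = 1/252; Σ_t [0,0]: t=0:+1/720 = 1/720; (3j)²=1/36 [(1 3 4; 0 3 -3)], sign=-1
I_A²/I_B² = (5/84)/(1/36) = 15/7

15/7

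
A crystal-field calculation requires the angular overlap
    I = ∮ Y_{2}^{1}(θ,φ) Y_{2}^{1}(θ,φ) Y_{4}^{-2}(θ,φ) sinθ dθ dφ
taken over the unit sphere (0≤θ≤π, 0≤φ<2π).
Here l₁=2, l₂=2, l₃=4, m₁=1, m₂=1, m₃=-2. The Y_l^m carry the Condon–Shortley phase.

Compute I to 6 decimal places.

0.254875

Checks pass: Σm=0; 8 even; l₃=4∈[0,4].
(2·2+1)(2·2+1)(2·4+1) = 225
Δ: 0! 4! 4! / 9! → 1/630
sum: t=0:+1/16 = 1/16
3j²(2 2 4; 0 0 0) = Δ·Π!·Σ² = 2/35  (sign +1)
sum: t=0:+1/36 = 1/36
3j²(2 2 4; 1 1 -2) = Δ·Π!·Σ² = 4/63  (sign +1)
combine: 4πI² = 225·2/35·4/63 = 40/49
take √, sign +1: I = 0.25487487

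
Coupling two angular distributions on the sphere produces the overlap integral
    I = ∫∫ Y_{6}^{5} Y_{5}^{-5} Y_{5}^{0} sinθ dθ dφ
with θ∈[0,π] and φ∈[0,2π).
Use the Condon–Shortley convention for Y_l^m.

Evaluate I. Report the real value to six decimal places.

Checks pass: Σm=0; 16 even; l₃=5∈[1,11].
(2·6+1)(2·5+1)(2·5+1) = 1573
Δ: 6! 6! 4! / 17! → 1/28588560
sum: t=1:−1/345600 t=2:+1/13824 t=3:−1/5184 t=4:+1/13824 t=5:−1/345600 = -7/129600
3j²(6 5 5; 0 0 0) = Δ·Π!·Σ² = 80/7293  (sign +1)
sum: t=0:+1/2073600 = 1/2073600
3j²(6 5 5; 5 -5 0) = Δ·Π!·Σ² = 15/884  (sign -1)
combine: 4πI² = 1573·80/7293·15/884 = 1100/3757
take √, sign -1: I = -0.15264086

-0.152641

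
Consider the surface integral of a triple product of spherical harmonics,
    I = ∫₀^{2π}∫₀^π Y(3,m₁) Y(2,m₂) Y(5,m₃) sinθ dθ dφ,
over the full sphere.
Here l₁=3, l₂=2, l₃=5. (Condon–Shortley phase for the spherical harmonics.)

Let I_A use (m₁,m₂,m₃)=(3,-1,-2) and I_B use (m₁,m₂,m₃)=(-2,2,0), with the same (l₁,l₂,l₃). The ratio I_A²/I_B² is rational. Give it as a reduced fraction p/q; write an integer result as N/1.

7/5

Shared (l₁,l₂,l₃)=(3,2,5): N and (l;000)² cancel in I_A²/I_B².
A: Δ = 0!·6!·4!/11! = 1/2310; Racah Σ t=0..0: t=0:+1/4320 = 1/4320; ⇒ 3j(3 2 5; 3 -1 -2)² = 1/330, sgn -1
B: Δ = 0!·6!·4!/11! = 1/2310; Racah Σ t=0..0: t=0:+1/2880 = 1/2880; ⇒ 3j(3 2 5; -2 2 0)² = 1/462, sgn -1
I_A²/I_B² = (1/330)/(1/462) = 7/5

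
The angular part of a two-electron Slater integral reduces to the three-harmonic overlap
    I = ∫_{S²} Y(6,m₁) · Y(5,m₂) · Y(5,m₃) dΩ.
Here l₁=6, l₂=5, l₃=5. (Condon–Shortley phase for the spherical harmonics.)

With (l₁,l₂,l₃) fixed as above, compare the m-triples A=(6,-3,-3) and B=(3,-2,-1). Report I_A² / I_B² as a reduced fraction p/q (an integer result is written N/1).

308/45

l's match ⇒ only the (l;m) 3-j factors differ between A and B.
A: triangle coeff Δ(6,5,5) = 1/28588560; Σ_t [0,0]: t=0:+1/2073600 = 1/2073600; (3j)²=28/1105 [(6 5 5; 6 -3 -3)], sign=+1
B: triangle coeff Δ(6,5,5) = 1/28588560; Σ_t [0,3]: t=0:+1/155520 t=1:−1/23040 t=2:+1/34560 t=3:−1/622080 = -1/103680; (3j)²=9/2431 [(6 5 5; 3 -2 -1)], sign=-1
I_A²/I_B² = (28/1105)/(9/2431) = 308/45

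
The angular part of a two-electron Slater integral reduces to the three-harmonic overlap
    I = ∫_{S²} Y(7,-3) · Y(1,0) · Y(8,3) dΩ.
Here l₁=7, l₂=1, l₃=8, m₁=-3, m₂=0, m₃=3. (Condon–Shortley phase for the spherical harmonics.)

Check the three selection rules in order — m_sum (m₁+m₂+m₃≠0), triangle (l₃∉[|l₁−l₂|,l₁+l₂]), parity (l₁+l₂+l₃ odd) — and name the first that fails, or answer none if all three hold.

none

azimuthal sum: -3 + 0 + 3 = 0  ✓
6 ≤ 8 ≤ 8 (triangle on l)  ✓
L = 7 + 1 + 8 = 16 (even)  ✓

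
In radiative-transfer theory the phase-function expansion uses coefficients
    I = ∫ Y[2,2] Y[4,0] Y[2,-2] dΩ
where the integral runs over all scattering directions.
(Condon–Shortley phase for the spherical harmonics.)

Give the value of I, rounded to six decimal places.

m-sum 0 ✓  L=8 even ✓  2≤2≤6 ✓
Π(2lᵢ+1) = 5×9×5 = 225
triangle coeff Δ(2,4,2) = 1/630
Σ_t [2,2]: t=2:+1/16 = 1/16
(3j)²=2/35 [(2 4 2; 0 0 0)], sign=+1
Σ_t [0,0]: t=0:+1/576 = 1/576
(3j)²=1/630 [(2 4 2; 2 0 -2)], sign=+1
⇒ 4πI² = 1/49
I = (+1)√(1/49/(4π)) = 0.04029926

0.040299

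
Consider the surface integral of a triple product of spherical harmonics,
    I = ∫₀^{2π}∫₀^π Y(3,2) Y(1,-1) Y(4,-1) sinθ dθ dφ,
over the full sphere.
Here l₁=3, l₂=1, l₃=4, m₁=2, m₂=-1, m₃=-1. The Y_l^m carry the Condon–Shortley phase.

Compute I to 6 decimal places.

-0.106622

Rules hold: Σm=0, L=8 even, 2≤4≤4.
N = 7·3·9 = 189
Δ = 0!·6!·2!/9! = 1/252
Racah Σ t=0..0: t=0:+1/36 = 1/36
⇒ 3j(3 1 4; 0 0 0)² = 4/63, sgn +1
Racah Σ t=0..0: t=0:+1/240 = 1/240
⇒ 3j(3 1 4; 2 -1 -1)² = 1/84, sgn -1
4πI² = N·(3j₀)²·(3jₘ)² = 1/7
I = -1·√(0.142857/4π) = -0.10662181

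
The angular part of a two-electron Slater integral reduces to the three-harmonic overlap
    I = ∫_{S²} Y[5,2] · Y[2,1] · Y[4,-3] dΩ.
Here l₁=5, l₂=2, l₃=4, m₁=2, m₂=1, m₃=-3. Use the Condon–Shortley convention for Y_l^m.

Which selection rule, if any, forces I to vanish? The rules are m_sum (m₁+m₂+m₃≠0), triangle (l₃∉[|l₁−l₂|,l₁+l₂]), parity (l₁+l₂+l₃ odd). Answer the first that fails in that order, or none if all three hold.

Σmᵢ = 0  ✓
l₃∈[|l₁−l₂|,l₁+l₂]=[3,7], have l₃=4  ✓
Σlᵢ = 11 ⇒ odd  ✗

parity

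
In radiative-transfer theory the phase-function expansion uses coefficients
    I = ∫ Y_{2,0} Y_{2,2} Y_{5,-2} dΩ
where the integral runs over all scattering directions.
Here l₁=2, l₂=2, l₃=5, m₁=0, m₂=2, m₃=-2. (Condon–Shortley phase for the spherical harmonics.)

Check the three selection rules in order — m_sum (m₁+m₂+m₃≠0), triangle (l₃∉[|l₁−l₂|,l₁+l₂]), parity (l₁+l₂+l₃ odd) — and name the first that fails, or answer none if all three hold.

triangle

azimuthal sum: 0 + 2 − 2 = 0  ✓
0 ≤ 5 ≤ 4 (triangle on l)  ✗
L = 2 + 2 + 5 = 9 (odd)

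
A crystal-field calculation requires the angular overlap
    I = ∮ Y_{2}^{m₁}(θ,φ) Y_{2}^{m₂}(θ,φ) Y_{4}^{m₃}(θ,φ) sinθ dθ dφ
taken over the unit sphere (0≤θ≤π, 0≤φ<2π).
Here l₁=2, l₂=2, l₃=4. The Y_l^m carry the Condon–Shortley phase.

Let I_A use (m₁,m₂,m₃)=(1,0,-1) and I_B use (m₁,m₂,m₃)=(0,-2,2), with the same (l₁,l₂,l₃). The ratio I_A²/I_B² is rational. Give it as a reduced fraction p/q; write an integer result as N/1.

2/1

l's match ⇒ only the (l;m) 3-j factors differ between A and B.
A: triangle coeff Δ(2,2,4) = 1/630; Σ_t [0,0]: t=0:+1/24 = 1/24; (3j)²=1/21 [(2 2 4; 1 0 -1)], sign=-1
B: triangle coeff Δ(2,2,4) = 1/630; Σ_t [0,0]: t=0:+1/96 = 1/96; (3j)²=1/42 [(2 2 4; 0 -2 2)], sign=+1
I_A²/I_B² = (1/21)/(1/42) = 2/1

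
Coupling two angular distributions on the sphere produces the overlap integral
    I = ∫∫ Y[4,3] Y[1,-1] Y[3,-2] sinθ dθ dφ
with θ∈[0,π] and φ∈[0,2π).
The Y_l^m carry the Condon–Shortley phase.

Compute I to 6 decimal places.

-0.282095

Checks pass: Σm=0; 8 even; l₃=3∈[3,5].
(2·4+1)(2·1+1)(2·3+1) = 189
Δ: 2! 6! 0! / 9! → 1/252
sum: t=1:−1/36 = -1/36
3j²(4 1 3; 0 0 0) = Δ·Π!·Σ² = 4/63  (sign +1)
sum: t=0:+1/240 = 1/240
3j²(4 1 3; 3 -1 -2) = Δ·Π!·Σ² = 1/12  (sign -1)
combine: 4πI² = 189·4/63·1/12 = 1/1
take √, sign -1: I = -0.28209479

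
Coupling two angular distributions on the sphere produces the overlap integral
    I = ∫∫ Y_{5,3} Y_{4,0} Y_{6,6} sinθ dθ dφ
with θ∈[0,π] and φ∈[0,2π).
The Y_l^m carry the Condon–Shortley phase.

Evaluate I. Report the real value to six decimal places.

0.000000

m-sum = 3 + 0 + 6 = 9 ≠ 0 ⇒ I = 0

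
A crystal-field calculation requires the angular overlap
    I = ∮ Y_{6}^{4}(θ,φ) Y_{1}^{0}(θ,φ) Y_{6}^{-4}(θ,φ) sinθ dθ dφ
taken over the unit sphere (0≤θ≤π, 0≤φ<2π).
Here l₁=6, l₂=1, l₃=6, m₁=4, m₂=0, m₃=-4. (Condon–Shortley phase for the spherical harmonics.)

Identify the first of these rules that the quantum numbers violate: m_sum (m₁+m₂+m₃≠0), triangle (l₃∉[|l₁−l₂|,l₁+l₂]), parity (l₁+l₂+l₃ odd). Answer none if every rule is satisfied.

parity

m₁+m₂+m₃ = 4 + 0 − 4 = 0  ✓
triangle: |6−1|=5 ≤ l₃=6 ≤ 6+1=7  ✓
parity: l₁+l₂+l₃ = 13 is odd  ✗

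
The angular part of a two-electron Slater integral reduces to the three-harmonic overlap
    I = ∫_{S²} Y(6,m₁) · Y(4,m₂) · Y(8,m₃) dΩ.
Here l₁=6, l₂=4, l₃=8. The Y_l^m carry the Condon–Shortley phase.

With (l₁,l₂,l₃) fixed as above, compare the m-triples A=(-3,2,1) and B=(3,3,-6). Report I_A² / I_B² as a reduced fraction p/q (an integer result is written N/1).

16129/3003

Shared (l₁,l₂,l₃)=(6,4,8): N and (l;000)² cancel in I_A²/I_B².
A: Δ = 2!·10!·6!/19! = 1/23279256; Racah Σ t=0..2: t=0:+1/522547200 t=1:−1/9676800 t=2:+1/2903040 = 127/522547200; ⇒ 3j(6 4 8; -3 2 1)² = 16129/1108536, sgn -1
B: Δ = 2!·10!·6!/19! = 1/23279256; Racah Σ t=1..2: t=1:−1/58060800 t=2:+1/87091200 = -1/174182400; ⇒ 3j(6 4 8; 3 3 -6)² = 7/2584, sgn -1
I_A²/I_B² = (16129/1108536)/(7/2584) = 16129/3003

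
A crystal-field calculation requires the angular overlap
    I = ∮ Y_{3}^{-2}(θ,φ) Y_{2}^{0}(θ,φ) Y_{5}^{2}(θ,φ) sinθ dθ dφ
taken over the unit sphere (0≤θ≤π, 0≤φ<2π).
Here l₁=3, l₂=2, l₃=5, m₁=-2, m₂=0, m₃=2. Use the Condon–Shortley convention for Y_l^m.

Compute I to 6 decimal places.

Rules hold: Σm=0, L=10 even, 1≤5≤5.
N = 7·5·11 = 385
Δ = 0!·6!·4!/11! = 1/2310
Racah Σ t=0..0: t=0:+1/144 = 1/144
⇒ 3j(3 2 5; 0 0 0)² = 10/231, sgn -1
Racah Σ t=0..0: t=0:+1/480 = 1/480
⇒ 3j(3 2 5; -2 0 2)² = 3/110, sgn -1
4πI² = N·(3j₀)²·(3jₘ)² = 5/11
I = +1·√(0.454545/4π) = 0.19018827

0.190188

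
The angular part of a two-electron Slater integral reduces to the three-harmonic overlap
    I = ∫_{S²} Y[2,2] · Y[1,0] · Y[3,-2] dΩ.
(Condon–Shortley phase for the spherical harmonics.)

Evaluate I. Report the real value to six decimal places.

0.184674

Checks pass: Σm=0; 6 even; l₃=3∈[1,3].
(2·2+1)(2·1+1)(2·3+1) = 105
Δ: 0! 4! 2! / 7! → 1/105
sum: t=0:+1/4 = 1/4
3j²(2 1 3; 0 0 0) = Δ·Π!·Σ² = 3/35  (sign -1)
sum: t=0:+1/24 = 1/24
3j²(2 1 3; 2 0 -2) = Δ·Π!·Σ² = 1/21  (sign -1)
combine: 4πI² = 105·3/35·1/21 = 3/7
take √, sign +1: I = 0.18467439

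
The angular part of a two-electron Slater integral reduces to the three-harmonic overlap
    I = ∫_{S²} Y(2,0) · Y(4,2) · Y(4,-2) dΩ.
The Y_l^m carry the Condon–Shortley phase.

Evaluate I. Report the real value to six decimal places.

0.065536

m-sum 0 ✓  L=10 even ✓  2≤4≤6 ✓
Π(2lᵢ+1) = 5×9×9 = 405
triangle coeff Δ(2,4,4) = 1/13860
Σ_t [0,2]: t=0:+1/192 t=1:−1/36 t=2:+1/192 = -5/288
(3j)²=20/693 [(2 4 4; 0 0 0)], sign=-1
Σ_t [0,2]: t=0:+1/2880 t=1:−1/120 t=2:+1/192 = -1/360
(3j)²=16/3465 [(2 4 4; 0 2 -2)], sign=-1
⇒ 4πI² = 320/5929
I = (+1)√(320/5929/(4π)) = 0.06553591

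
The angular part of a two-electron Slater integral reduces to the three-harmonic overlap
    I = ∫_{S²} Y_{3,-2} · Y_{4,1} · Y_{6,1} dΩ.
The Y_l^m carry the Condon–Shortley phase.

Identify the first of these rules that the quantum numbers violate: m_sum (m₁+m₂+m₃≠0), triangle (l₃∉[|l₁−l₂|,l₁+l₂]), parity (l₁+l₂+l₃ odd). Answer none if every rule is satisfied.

parity

m₁+m₂+m₃ = -2 + 1 + 1 = 0  ✓
triangle: |3−4|=1 ≤ l₃=6 ≤ 3+4=7  ✓
parity: l₁+l₂+l₃ = 13 is odd  ✗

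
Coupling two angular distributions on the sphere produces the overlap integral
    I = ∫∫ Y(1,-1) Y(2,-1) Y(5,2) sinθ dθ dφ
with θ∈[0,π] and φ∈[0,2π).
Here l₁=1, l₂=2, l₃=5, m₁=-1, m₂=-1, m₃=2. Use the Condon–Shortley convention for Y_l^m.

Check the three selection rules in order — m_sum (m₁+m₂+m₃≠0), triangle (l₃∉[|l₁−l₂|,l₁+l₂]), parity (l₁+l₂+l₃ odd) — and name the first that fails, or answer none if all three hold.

m₁+m₂+m₃ = -1 − 1 + 2 = 0  ✓
triangle: |1−2|=1 ≤ l₃=5 ≤ 1+2=3  ✗
parity: l₁+l₂+l₃ = 8 is even

triangle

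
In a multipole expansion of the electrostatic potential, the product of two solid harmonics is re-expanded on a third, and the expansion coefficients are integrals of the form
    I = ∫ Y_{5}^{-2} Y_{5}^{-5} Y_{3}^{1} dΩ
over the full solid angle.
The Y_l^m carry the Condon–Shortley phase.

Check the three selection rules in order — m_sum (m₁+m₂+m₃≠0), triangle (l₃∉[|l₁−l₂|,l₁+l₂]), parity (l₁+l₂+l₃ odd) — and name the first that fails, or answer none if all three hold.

azimuthal sum: -2 − 5 + 1 = -6  ✗
0 ≤ 3 ≤ 10 (triangle on l)
L = 5 + 5 + 3 = 13 (odd)

m_sum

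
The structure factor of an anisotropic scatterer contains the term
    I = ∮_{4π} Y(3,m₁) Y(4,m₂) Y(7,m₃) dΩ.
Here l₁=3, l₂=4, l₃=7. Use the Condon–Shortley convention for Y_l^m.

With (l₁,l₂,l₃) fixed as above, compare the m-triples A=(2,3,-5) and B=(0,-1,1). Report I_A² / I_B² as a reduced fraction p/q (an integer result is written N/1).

l's match ⇒ only the (l;m) 3-j factors differ between A and B.
A: triangle coeff Δ(3,4,7) = 1/45045; Σ_t [0,0]: t=0:+1/604800 = 1/604800; (3j)²=16/455 [(3 4 7; 2 3 -5)], sign=+1
B: triangle coeff Δ(3,4,7) = 1/45045; Σ_t [0,0]: t=0:+1/25920 = 1/25920; (3j)²=32/1287 [(3 4 7; 0 -1 1)], sign=+1
I_A²/I_B² = (16/455)/(32/1287) = 99/70

99/70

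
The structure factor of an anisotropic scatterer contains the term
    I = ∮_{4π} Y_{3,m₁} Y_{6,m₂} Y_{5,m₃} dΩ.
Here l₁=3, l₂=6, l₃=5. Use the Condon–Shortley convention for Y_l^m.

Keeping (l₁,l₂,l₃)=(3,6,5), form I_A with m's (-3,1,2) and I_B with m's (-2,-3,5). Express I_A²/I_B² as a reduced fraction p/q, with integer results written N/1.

l's match ⇒ only the (l;m) 3-j factors differ between A and B.
A: triangle coeff Δ(3,6,5) = 1/675675; Σ_t [4,4]: t=4:+1/34560 = 1/34560; (3j)²=7/429 [(3 6 5; -3 1 2)], sign=-1
B: triangle coeff Δ(3,6,5) = 1/675675; Σ_t [3,3]: t=3:−1/483840 = -1/483840; (3j)²=6/1001 [(3 6 5; -2 -3 5)], sign=-1
I_A²/I_B² = (7/429)/(6/1001) = 49/18

49/18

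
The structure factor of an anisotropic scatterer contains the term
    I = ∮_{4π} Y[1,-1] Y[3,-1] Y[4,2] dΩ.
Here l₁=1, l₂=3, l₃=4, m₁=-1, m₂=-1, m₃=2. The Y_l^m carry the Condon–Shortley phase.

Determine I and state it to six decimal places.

0.238414

Rules hold: Σm=0, L=8 even, 2≤4≤4.
N = 3·7·9 = 189
Δ = 0!·2!·6!/9! = 1/252
Racah Σ t=0..0: t=0:+1/36 = 1/36
⇒ 3j(1 3 4; 0 0 0)² = 4/63, sgn +1
Racah Σ t=0..0: t=0:+1/96 = 1/96
⇒ 3j(1 3 4; -1 -1 2)² = 5/84, sgn +1
4πI² = N·(3j₀)²·(3jₘ)² = 5/7
I = +1·√(0.714286/4π) = 0.23841361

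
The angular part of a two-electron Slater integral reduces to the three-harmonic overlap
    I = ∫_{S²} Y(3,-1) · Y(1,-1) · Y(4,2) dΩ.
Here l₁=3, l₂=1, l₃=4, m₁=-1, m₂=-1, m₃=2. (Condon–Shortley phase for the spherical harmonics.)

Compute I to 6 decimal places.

m-sum 0 ✓  L=8 even ✓  2≤4≤4 ✓
Π(2lᵢ+1) = 7×3×9 = 189
triangle coeff Δ(3,1,4) = 1/252
Σ_t [0,0]: t=0:+1/36 = 1/36
(3j)²=4/63 [(3 1 4; 0 0 0)], sign=+1
Σ_t [0,0]: t=0:+1/96 = 1/96
(3j)²=5/84 [(3 1 4; -1 -1 2)], sign=+1
⇒ 4πI² = 5/7
I = (+1)√(5/7/(4π)) = 0.23841361

0.238414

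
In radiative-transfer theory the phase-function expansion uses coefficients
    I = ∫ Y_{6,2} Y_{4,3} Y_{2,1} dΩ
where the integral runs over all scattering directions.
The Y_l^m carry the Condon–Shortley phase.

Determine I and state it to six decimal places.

0.000000

Σmᵢ = 6 ≠ 0, so the φ-integral vanishes; I = 0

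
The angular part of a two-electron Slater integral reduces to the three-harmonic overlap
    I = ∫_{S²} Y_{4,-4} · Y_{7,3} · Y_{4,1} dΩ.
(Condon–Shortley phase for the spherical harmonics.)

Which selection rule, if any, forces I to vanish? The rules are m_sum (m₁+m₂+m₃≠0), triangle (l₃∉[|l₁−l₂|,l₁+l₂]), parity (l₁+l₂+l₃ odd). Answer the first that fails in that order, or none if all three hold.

parity

m₁+m₂+m₃ = -4 + 3 + 1 = 0  ✓
triangle: |4−7|=3 ≤ l₃=4 ≤ 4+7=11  ✓
parity: l₁+l₂+l₃ = 15 is odd  ✗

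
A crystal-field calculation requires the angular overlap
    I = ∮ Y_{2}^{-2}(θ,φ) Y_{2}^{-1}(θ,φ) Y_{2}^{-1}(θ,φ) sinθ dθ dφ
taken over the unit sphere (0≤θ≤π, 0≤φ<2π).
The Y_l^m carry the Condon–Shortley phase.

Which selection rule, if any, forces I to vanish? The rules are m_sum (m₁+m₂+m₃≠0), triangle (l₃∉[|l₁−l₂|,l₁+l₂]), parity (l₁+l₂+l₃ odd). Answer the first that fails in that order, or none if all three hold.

m_sum

azimuthal sum: -2 − 1 − 1 = -4  ✗
0 ≤ 2 ≤ 4 (triangle on l)
L = 2 + 2 + 2 = 6 (even)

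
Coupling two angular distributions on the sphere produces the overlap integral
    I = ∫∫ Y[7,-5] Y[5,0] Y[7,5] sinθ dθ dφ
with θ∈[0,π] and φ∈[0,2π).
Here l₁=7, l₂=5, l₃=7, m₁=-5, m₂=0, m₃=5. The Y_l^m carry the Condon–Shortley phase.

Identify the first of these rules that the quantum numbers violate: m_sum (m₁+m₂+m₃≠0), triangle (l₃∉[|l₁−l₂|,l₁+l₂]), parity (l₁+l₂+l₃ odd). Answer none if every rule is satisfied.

azimuthal sum: -5 + 0 + 5 = 0  ✓
2 ≤ 7 ≤ 12 (triangle on l)  ✓
L = 7 + 5 + 7 = 19 (odd)  ✗

parity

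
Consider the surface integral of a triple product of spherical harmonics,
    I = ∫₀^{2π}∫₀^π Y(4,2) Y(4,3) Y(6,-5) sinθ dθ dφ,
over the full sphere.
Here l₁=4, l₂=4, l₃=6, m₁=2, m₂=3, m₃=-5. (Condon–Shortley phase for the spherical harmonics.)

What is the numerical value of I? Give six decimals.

-0.100084

Checks pass: Σm=0; 14 even; l₃=6∈[0,8].
(2·4+1)(2·4+1)(2·6+1) = 1053
Δ: 2! 6! 6! / 15! → 1/1261260
sum: t=0:+1/4608 t=1:−1/1296 t=2:+1/4608 = -7/20736
3j²(4 4 6; 0 0 0) = Δ·Π!·Σ² = 20/1287  (sign -1)
sum: t=1:−1/86400 t=2:+1/172800 = -1/172800
3j²(4 4 6; 2 3 -5) = Δ·Π!·Σ² = 1/130  (sign +1)
combine: 4πI² = 1053·20/1287·1/130 = 18/143
take √, sign -1: I = -0.10008369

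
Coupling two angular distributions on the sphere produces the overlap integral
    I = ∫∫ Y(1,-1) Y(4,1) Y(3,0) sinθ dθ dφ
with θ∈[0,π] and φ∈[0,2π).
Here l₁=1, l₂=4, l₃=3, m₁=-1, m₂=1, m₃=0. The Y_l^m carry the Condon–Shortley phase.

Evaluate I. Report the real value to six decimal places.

m-sum 0 ✓  L=8 even ✓  3≤3≤5 ✓
Π(2lᵢ+1) = 3×9×7 = 189
triangle coeff Δ(1,4,3) = 1/252
Σ_t [1,1]: t=1:−1/36 = -1/36
(3j)²=4/63 [(1 4 3; 0 0 0)], sign=+1
Σ_t [2,2]: t=2:+1/72 = 1/72
(3j)²=5/126 [(1 4 3; -1 1 0)], sign=-1
⇒ 4πI² = 10/21
I = (-1)√(10/21/(4π)) = -0.19466390

-0.194664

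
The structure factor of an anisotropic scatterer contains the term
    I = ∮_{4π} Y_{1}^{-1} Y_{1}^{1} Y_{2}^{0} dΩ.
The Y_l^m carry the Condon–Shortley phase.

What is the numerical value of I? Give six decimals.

m-sum 0 ✓  L=4 even ✓  0≤2≤2 ✓
Π(2lᵢ+1) = 3×3×5 = 45
triangle coeff Δ(1,1,2) = 1/30
Σ_t [0,0]: t=0:+1/1 = 1/1
(3j)²=2/15 [(1 1 2; 0 0 0)], sign=+1
Σ_t [0,0]: t=0:+1/4 = 1/4
(3j)²=1/30 [(1 1 2; -1 1 0)], sign=+1
⇒ 4πI² = 1/5
I = (+1)√(1/5/(4π)) = 0.12615663

0.126157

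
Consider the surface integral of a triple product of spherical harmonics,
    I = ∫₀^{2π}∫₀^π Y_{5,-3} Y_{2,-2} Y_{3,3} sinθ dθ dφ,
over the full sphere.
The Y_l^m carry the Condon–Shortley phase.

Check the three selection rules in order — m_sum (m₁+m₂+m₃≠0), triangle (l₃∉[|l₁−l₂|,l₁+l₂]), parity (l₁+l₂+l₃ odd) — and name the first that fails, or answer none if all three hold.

azimuthal sum: -3 − 2 + 3 = -2  ✗
3 ≤ 3 ≤ 7 (triangle on l)
L = 5 + 2 + 3 = 10 (even)

m_sum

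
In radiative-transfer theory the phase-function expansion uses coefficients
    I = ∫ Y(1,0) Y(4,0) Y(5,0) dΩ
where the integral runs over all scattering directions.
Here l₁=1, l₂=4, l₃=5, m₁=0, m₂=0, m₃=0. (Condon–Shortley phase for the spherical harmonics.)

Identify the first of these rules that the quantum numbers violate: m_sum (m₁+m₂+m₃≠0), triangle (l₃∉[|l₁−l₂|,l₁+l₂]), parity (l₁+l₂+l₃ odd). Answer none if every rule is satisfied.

azimuthal sum: 0 + 0 + 0 = 0  ✓
3 ≤ 5 ≤ 5 (triangle on l)  ✓
L = 1 + 4 + 5 = 10 (even)  ✓

none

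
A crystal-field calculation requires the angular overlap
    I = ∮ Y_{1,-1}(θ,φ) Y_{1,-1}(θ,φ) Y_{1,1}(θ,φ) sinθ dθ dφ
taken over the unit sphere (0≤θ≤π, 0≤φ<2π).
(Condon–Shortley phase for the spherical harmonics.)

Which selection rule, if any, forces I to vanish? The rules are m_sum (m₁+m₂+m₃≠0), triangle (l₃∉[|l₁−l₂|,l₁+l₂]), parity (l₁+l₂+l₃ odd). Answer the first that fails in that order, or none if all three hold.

Σmᵢ = -1  ✗
l₃∈[|l₁−l₂|,l₁+l₂]=[0,2], have l₃=1
Σlᵢ = 3 ⇒ odd

m_sum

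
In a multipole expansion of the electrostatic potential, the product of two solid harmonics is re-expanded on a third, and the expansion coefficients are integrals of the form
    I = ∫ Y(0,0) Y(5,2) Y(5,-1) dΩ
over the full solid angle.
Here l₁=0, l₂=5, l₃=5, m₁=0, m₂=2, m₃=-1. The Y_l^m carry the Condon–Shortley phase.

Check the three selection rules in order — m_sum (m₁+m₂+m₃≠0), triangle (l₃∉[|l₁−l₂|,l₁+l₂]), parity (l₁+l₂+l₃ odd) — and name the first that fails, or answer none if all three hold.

m_sum

azimuthal sum: 0 + 2 − 1 = 1  ✗
5 ≤ 5 ≤ 5 (triangle on l)
L = 0 + 5 + 5 = 10 (even)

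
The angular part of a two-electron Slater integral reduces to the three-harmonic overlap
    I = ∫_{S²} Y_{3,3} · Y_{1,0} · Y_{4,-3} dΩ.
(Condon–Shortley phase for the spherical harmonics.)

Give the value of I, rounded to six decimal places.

-0.162868

m-sum 0 ✓  L=8 even ✓  2≤4≤4 ✓
Π(2lᵢ+1) = 7×3×9 = 189
triangle coeff Δ(3,1,4) = 1/252
Σ_t [0,0]: t=0:+1/36 = 1/36
(3j)²=4/63 [(3 1 4; 0 0 0)], sign=+1
Σ_t [0,0]: t=0:+1/720 = 1/720
(3j)²=1/36 [(3 1 4; 3 0 -3)], sign=-1
⇒ 4πI² = 1/3
I = (-1)√(1/3/(4π)) = -0.16286750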